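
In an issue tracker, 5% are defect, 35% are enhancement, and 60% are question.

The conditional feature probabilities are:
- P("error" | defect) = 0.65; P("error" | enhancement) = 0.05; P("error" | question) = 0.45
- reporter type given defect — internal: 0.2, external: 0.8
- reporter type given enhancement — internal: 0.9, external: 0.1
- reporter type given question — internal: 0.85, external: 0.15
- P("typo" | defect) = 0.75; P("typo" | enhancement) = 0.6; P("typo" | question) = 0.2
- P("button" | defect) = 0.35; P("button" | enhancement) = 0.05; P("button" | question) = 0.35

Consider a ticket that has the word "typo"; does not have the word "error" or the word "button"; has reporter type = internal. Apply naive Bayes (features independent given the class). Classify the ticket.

defect: 0.05 × (1−0.65) × 0.2 × 0.75 × (1−0.35) = 0.00170625
enhancement: 0.35 × (1−0.05) × 0.9 × 0.6 × (1−0.05) = 0.1705725
question: 0.6 × (1−0.45) × 0.85 × 0.2 × (1−0.35) = 0.036465
Highest score → enhancement.

enhancement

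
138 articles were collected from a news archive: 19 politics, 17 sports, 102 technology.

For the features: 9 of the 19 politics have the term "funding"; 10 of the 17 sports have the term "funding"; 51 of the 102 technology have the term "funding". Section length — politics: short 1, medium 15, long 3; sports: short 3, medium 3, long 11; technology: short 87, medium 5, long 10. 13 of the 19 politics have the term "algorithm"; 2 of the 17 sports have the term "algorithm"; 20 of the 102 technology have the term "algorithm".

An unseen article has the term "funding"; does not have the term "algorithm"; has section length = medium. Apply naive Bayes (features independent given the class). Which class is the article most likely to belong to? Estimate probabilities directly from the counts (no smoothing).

politics: (19/138) × (9/19) × (15/19) × (6/19) ≈ 0.0162592
sports: (17/138) × (10/17) × (3/17) × (15/17) ≈ 0.0112833
technology: (102/138) × (51/102) × (5/102) × (82/102) ≈ 0.0145638
Highest score → politics.

politics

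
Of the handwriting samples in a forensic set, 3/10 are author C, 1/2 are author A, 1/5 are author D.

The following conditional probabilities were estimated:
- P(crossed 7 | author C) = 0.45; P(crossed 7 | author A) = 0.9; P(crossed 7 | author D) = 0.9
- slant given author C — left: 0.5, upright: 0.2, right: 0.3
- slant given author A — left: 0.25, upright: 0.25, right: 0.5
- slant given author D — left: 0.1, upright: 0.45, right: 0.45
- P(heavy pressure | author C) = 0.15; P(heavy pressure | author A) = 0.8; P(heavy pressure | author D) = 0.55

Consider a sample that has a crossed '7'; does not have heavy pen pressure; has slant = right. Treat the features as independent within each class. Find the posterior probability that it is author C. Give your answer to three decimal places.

0.297

author C: 0.3 × 0.45 × 0.3 × (1−0.15) = 0.034425
author A: 0.5 × 0.9 × 0.5 × (1−0.8) = 0.045
author D: 0.2 × 0.9 × 0.45 × (1−0.55) = 0.03645
P(author C | x) = 0.034425 / 0.115875 ≈ 0.297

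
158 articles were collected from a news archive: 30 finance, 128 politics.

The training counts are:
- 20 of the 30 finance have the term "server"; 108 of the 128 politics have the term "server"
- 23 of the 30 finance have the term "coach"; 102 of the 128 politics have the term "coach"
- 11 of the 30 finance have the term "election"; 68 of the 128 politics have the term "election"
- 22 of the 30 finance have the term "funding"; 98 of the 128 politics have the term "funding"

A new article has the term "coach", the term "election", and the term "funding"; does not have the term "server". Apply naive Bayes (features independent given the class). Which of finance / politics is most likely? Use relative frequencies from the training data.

politics

finance: (30/158) × (10/30) × (23/30) × (11/30) × (22/30) ≈ 0.0130474
politics: (128/158) × (20/128) × (102/128) × (68/128) × (98/128) ≈ 0.0410278
Highest score → politics.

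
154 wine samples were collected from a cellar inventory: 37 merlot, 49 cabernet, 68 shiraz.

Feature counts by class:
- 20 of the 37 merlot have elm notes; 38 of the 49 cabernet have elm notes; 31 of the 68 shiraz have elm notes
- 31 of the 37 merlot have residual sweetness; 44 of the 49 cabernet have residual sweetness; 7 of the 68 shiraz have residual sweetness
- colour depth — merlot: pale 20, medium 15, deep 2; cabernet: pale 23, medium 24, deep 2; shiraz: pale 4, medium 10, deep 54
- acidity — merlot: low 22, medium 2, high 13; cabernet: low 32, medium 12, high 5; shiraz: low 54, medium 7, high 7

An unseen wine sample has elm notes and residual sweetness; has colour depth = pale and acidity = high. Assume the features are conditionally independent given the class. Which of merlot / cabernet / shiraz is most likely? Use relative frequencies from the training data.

merlot: (37/154) × (20/37) × (31/37) × (20/37) × (13/37) ≈ 0.0206652
cabernet: (49/154) × (38/49) × (44/49) × (23/49) × (5/49) ≈ 0.0106127
shiraz: (68/154) × (31/68) × (7/68) × (4/68) × (7/68) ≈ 0.000125479
Highest score → merlot.

merlot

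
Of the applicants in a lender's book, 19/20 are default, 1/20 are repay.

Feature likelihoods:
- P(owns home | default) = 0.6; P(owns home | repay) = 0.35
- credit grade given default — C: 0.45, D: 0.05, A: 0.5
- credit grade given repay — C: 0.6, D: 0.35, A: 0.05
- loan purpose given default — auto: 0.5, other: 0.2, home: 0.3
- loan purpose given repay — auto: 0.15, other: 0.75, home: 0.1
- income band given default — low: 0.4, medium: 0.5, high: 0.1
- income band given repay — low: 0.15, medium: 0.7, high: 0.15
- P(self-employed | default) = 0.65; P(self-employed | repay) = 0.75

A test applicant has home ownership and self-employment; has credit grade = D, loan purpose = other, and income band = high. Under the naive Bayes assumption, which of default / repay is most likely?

repay

default: 0.95 × 0.6 × 0.05 × 0.2 × 0.1 × 0.65 = 0.0003705
repay: 0.05 × 0.35 × 0.35 × 0.75 × 0.15 × 0.75 = 0.000516796875
Highest score → repay.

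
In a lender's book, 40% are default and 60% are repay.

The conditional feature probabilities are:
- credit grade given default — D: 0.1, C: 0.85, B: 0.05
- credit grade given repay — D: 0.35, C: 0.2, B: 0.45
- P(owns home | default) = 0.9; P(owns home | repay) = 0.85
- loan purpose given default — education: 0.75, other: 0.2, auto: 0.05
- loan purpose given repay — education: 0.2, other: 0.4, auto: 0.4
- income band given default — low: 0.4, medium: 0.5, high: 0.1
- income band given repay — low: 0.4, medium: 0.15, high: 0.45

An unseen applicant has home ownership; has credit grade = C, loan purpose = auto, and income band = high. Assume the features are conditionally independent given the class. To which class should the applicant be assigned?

repay

default: 0.4 × 0.85 × 0.9 × 0.05 × 0.1 = 0.00153
repay: 0.6 × 0.2 × 0.85 × 0.4 × 0.45 = 0.01836
Highest score → repay.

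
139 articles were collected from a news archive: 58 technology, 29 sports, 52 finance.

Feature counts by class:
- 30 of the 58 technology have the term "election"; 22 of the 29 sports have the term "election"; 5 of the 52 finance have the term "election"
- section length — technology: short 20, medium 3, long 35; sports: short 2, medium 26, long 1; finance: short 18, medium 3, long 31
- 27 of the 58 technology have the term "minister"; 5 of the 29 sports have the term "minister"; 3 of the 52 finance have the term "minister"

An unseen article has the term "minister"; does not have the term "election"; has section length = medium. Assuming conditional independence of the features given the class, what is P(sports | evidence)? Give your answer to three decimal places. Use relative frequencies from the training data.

technology: (58/139) × (28/58) × (3/58) × (27/58) ≈ 0.00485034
sports: (29/139) × (7/29) × (26/29) × (5/29) ≈ 0.0077845
finance: (52/139) × (47/52) × (3/52) × (3/52) ≈ 0.00112543
P(sports | x) = 0.0077845 / 0.01376027 ≈ 0.566

0.566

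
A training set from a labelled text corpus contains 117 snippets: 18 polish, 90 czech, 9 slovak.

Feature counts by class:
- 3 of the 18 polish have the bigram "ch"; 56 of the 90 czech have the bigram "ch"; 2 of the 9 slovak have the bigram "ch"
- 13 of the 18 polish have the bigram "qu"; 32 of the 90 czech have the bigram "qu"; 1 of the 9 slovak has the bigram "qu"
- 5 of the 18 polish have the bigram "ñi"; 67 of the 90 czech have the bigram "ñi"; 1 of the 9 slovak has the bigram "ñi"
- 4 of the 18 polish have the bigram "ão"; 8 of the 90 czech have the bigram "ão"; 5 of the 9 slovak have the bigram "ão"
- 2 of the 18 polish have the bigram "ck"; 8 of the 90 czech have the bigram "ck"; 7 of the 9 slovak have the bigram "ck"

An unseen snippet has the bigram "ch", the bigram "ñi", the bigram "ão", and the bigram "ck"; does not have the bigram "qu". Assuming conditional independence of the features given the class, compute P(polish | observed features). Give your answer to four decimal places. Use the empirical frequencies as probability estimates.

polish: (18/117) × (3/18) × (5/18) × (5/18) × (4/18) × (2/18) ≈ 0.0000488512
czech: (90/117) × (56/90) × (58/90) × (67/90) × (8/90) × (8/90) ≈ 0.00181432
slovak: (9/117) × (2/9) × (8/9) × (1/9) × (5/9) × (7/9) ≈ 0.000729511
P(polish | x) = 0.0000488512 / 0.0025926822 ≈ 0.0188

0.0188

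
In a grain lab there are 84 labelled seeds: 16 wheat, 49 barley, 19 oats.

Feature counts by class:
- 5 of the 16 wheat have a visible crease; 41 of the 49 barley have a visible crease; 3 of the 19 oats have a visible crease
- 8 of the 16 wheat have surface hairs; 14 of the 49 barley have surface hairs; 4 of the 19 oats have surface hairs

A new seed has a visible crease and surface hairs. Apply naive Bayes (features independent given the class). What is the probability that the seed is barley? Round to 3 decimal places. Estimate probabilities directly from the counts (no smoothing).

0.789

wheat: (16/84) × (5/16) × (8/16) ≈ 0.0297619
barley: (49/84) × (41/49) × (14/49) ≈ 0.139456
oats: (19/84) × (3/19) × (4/19) ≈ 0.0075188
P(barley | x) = 0.139456 / 0.1767367 ≈ 0.789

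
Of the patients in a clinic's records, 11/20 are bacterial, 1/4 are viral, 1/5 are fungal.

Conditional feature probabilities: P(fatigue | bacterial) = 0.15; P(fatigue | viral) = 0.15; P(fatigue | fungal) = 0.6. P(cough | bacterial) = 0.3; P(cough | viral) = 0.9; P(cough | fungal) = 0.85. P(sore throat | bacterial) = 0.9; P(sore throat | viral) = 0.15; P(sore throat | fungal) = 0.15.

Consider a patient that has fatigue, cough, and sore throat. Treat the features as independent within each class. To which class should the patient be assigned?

bacterial

bacterial: 0.55 × 0.15 × 0.3 × 0.9 = 0.022275
viral: 0.25 × 0.15 × 0.9 × 0.15 = 0.0050625
fungal: 0.2 × 0.6 × 0.85 × 0.15 = 0.0153
Highest score → bacterial.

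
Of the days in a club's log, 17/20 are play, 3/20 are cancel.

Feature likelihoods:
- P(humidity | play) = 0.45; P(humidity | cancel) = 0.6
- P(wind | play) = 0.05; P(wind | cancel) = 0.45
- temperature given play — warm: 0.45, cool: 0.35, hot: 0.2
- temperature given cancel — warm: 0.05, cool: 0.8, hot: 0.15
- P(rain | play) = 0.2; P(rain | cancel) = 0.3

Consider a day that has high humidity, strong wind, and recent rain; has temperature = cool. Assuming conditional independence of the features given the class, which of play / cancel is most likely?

play: 0.85 × 0.45 × 0.05 × 0.35 × 0.2 = 0.00133875
cancel: 0.15 × 0.6 × 0.45 × 0.8 × 0.3 = 0.00972
Highest score → cancel.

cancel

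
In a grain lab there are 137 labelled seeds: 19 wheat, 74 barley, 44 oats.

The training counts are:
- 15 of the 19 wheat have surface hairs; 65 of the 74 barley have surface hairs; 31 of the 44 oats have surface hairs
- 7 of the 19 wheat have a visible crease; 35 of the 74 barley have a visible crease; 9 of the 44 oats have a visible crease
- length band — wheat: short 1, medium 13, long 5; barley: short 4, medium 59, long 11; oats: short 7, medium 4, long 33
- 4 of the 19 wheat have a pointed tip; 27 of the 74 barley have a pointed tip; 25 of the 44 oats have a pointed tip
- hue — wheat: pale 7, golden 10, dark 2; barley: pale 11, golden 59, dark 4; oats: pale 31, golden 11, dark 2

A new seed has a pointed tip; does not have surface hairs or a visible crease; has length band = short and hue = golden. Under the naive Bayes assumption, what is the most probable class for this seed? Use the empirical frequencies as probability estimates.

wheat: (19/137) × (4/19) × (12/19) × (1/19) × (4/19) × (10/19) ≈ 0.000107539
barley: (74/137) × (9/74) × (39/74) × (4/74) × (27/74) × (59/74) ≈ 0.000544422
oats: (44/137) × (13/44) × (35/44) × (7/44) × (25/44) × (11/44) ≈ 0.00170573
Highest score → oats.

oats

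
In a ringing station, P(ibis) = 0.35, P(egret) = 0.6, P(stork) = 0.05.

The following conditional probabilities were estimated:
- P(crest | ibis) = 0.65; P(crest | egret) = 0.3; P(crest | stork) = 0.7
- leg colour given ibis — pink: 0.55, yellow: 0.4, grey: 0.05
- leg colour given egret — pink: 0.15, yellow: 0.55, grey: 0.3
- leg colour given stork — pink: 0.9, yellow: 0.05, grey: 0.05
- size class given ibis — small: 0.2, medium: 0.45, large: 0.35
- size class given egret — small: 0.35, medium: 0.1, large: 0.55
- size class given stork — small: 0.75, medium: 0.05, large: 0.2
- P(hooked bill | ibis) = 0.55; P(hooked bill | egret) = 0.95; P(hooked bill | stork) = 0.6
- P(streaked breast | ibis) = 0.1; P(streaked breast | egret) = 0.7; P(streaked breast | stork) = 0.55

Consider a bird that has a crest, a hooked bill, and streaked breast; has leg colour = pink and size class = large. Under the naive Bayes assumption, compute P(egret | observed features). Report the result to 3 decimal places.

ibis: 0.35 × 0.65 × 0.55 × 0.35 × 0.55 × 0.1 = 0.00240865625
egret: 0.6 × 0.3 × 0.15 × 0.55 × 0.95 × 0.7 = 0.00987525
stork: 0.05 × 0.7 × 0.9 × 0.2 × 0.6 × 0.55 = 0.002079
P(egret | x) = 0.00987525 / 0.01436290625 ≈ 0.688

0.688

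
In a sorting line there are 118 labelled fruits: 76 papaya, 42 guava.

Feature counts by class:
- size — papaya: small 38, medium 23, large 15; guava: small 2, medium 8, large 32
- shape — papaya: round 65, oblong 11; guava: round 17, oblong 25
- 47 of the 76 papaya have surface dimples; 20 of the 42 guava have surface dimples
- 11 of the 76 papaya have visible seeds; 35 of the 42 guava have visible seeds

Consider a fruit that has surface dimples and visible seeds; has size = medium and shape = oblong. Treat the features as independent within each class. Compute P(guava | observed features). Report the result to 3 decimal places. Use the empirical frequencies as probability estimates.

papaya: (76/118) × (23/76) × (11/76) × (47/76) × (11/76) ≈ 0.00252516
guava: (42/118) × (8/42) × (25/42) × (20/42) × (35/42) ≈ 0.0160139
P(guava | x) = 0.0160139 / 0.01853906 ≈ 0.864

0.864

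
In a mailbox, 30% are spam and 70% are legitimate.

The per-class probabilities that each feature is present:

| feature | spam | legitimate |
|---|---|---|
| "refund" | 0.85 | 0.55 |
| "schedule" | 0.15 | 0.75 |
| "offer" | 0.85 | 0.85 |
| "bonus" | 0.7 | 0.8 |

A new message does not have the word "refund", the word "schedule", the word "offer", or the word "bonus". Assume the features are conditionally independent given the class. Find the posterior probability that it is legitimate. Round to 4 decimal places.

spam: 0.3 × (1−0.85) × (1−0.15) × (1−0.85) × (1−0.7) = 0.00172125
legitimate: 0.7 × (1−0.55) × (1−0.75) × (1−0.85) × (1−0.8) = 0.0023625
P(legitimate | x) = 0.0023625 / 0.00408375 ≈ 0.5785

0.5785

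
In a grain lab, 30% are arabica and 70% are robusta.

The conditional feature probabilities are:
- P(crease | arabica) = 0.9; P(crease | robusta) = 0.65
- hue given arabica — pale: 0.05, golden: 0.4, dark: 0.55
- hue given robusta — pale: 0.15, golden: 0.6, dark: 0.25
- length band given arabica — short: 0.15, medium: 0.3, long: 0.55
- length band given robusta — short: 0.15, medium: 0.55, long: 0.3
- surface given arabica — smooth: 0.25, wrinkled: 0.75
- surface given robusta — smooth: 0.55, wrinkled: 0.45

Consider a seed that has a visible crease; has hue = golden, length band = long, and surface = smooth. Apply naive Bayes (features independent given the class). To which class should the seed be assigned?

robusta

arabica: 0.3 × 0.9 × 0.4 × 0.55 × 0.25 = 0.01485
robusta: 0.7 × 0.65 × 0.6 × 0.3 × 0.55 = 0.045045
Highest score → robusta.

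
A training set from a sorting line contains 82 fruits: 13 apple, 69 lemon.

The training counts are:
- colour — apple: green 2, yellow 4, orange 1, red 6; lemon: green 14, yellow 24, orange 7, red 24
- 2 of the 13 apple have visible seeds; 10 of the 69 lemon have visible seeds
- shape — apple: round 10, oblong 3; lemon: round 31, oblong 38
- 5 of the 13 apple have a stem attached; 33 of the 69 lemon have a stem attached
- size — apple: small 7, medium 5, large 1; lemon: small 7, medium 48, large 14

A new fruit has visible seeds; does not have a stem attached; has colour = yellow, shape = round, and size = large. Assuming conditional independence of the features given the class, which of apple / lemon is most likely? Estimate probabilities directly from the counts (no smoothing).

apple: (13/82) × (4/13) × (2/13) × (10/13) × (8/13) × (1/13) ≈ 0.00027327
lemon: (69/82) × (24/69) × (10/69) × (31/69) × (36/69) × (14/69) ≈ 0.00201741
Highest score → lemon.

lemon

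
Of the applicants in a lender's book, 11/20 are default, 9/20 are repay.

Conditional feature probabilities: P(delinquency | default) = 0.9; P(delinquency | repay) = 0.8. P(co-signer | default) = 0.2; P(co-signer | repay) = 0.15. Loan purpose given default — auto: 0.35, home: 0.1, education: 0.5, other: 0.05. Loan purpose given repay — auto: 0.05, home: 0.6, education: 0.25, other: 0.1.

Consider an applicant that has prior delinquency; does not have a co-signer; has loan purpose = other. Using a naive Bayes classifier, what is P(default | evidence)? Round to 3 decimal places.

0.393

default: 0.55 × 0.9 × (1−0.2) × 0.05 = 0.0198
repay: 0.45 × 0.8 × (1−0.15) × 0.1 = 0.0306
P(default | x) = 0.0198 / 0.0504 ≈ 0.393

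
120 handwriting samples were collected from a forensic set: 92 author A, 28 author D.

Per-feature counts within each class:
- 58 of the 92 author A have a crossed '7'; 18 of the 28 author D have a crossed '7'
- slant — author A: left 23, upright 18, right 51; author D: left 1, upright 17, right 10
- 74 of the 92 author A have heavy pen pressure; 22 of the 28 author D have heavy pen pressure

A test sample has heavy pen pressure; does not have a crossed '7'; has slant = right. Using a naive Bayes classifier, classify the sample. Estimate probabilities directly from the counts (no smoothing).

author A

author A: (92/120) × (34/92) × (51/92) × (74/92) ≈ 0.126335
author D: (28/120) × (10/28) × (10/28) × (22/28) ≈ 0.0233844
Highest score → author A.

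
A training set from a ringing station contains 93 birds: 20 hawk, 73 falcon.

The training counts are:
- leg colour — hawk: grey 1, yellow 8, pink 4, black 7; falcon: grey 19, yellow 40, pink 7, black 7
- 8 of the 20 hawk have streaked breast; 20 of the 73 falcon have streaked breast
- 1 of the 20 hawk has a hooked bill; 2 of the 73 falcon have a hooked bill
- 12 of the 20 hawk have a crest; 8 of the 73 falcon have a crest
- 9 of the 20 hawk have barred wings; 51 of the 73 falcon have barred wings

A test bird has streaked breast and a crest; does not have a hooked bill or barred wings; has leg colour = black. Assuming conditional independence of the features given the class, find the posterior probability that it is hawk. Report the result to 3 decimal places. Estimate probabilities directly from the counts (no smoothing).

hawk: (20/93) × (7/20) × (8/20) × (19/20) × (12/20) × (11/20) ≈ 0.00943871
falcon: (73/93) × (7/73) × (20/73) × (71/73) × (8/73) × (22/73) ≈ 0.000662407
P(hawk | x) = 0.00943871 / 0.010101117 ≈ 0.934

0.934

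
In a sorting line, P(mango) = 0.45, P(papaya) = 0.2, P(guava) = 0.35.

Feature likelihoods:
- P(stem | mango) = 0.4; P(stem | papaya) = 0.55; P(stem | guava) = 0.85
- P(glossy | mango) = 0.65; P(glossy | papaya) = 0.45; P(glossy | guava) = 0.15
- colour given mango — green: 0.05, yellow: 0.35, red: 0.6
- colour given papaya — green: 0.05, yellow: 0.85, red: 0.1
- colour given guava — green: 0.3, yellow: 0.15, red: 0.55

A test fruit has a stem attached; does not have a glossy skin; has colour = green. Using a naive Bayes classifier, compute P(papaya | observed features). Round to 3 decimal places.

0.037

mango: 0.45 × 0.4 × (1−0.65) × 0.05 = 0.00315
papaya: 0.2 × 0.55 × (1−0.45) × 0.05 = 0.003025
guava: 0.35 × 0.85 × (1−0.15) × 0.3 = 0.0758625
P(papaya | x) = 0.003025 / 0.0820375 ≈ 0.037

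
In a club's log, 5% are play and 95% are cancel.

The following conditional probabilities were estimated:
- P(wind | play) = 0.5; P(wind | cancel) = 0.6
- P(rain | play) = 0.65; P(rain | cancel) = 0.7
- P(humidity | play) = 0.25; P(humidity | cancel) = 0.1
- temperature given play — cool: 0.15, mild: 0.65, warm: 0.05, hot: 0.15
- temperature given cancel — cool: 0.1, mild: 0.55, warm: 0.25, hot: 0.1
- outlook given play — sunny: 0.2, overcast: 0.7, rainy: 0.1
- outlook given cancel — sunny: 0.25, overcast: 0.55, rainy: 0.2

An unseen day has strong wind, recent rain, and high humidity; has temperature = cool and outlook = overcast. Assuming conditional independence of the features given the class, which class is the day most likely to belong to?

cancel

play: 0.05 × 0.5 × 0.65 × 0.25 × 0.15 × 0.7 = 0.0004265625
cancel: 0.95 × 0.6 × 0.7 × 0.1 × 0.1 × 0.55 = 0.0021945
Highest score → cancel.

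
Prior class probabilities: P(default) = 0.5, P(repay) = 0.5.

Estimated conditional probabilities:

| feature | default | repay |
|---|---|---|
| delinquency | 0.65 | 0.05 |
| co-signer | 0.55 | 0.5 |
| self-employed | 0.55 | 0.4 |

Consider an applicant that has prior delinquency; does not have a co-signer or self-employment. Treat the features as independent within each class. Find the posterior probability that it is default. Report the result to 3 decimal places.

0.898

default: 0.5 × 0.65 × (1−0.55) × (1−0.55) = 0.0658125
repay: 0.5 × 0.05 × (1−0.5) × (1−0.4) = 0.0075
P(default | x) = 0.0658125 / 0.0733125 ≈ 0.898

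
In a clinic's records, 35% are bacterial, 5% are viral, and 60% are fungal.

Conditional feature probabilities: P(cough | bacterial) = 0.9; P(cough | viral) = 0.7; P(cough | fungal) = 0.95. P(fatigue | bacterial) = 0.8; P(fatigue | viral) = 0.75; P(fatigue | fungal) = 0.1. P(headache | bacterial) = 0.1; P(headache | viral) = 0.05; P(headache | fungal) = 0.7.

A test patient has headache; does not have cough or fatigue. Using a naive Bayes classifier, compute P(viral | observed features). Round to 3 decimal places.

0.009

bacterial: 0.35 × (1−0.9) × (1−0.8) × 0.1 = 0.0007
viral: 0.05 × (1−0.7) × (1−0.75) × 0.05 = 0.0001875
fungal: 0.6 × (1−0.95) × (1−0.1) × 0.7 = 0.0189
P(viral | x) = 0.0001875 / 0.0197875 ≈ 0.009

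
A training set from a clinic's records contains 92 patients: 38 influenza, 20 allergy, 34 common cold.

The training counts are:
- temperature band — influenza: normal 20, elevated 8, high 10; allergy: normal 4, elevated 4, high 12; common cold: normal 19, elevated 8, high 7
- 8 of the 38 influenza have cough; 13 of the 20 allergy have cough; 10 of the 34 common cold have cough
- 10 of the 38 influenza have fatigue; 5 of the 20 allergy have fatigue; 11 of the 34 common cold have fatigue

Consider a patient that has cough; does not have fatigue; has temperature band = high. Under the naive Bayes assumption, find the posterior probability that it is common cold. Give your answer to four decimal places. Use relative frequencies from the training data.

0.1584

influenza: (38/92) × (10/38) × (8/38) × (28/38) ≈ 0.0168614
allergy: (20/92) × (12/20) × (13/20) × (15/20) ≈ 0.063587
common cold: (34/92) × (7/34) × (10/34) × (23/34) ≈ 0.0151384
P(common cold | x) = 0.0151384 / 0.0955868 ≈ 0.1584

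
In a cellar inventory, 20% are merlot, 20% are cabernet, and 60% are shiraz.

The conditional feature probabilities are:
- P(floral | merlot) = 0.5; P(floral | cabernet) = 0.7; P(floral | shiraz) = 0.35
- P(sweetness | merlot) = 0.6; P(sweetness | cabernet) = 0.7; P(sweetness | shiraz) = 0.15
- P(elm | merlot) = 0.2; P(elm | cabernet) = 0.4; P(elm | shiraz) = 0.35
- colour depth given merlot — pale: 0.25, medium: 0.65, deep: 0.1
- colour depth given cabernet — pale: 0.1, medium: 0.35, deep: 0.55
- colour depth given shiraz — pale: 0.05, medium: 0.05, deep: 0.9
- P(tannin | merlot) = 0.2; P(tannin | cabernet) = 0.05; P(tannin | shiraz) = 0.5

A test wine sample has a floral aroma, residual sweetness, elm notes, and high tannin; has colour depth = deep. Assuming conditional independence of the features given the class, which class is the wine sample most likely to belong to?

shiraz

merlot: 0.2 × 0.5 × 0.6 × 0.2 × 0.1 × 0.2 = 0.00024
cabernet: 0.2 × 0.7 × 0.7 × 0.4 × 0.55 × 0.05 = 0.001078
shiraz: 0.6 × 0.35 × 0.15 × 0.35 × 0.9 × 0.5 = 0.00496125
Highest score → shiraz.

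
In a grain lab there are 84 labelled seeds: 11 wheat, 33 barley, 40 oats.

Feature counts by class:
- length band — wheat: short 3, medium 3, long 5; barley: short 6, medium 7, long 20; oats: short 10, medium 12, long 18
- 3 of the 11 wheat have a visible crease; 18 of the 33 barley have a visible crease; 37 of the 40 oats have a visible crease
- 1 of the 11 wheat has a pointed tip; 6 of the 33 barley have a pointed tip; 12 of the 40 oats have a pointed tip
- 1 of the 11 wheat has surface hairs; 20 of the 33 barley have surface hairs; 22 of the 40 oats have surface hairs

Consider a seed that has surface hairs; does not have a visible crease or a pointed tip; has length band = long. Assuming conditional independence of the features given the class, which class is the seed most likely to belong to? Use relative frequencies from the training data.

barley

wheat: (11/84) × (5/11) × (8/11) × (10/11) × (1/11) ≈ 0.00357769
barley: (33/84) × (20/33) × (15/33) × (27/33) × (20/33) ≈ 0.0536653
oats: (40/84) × (18/40) × (3/40) × (28/40) × (22/40) = 0.0061875
Highest score → barley.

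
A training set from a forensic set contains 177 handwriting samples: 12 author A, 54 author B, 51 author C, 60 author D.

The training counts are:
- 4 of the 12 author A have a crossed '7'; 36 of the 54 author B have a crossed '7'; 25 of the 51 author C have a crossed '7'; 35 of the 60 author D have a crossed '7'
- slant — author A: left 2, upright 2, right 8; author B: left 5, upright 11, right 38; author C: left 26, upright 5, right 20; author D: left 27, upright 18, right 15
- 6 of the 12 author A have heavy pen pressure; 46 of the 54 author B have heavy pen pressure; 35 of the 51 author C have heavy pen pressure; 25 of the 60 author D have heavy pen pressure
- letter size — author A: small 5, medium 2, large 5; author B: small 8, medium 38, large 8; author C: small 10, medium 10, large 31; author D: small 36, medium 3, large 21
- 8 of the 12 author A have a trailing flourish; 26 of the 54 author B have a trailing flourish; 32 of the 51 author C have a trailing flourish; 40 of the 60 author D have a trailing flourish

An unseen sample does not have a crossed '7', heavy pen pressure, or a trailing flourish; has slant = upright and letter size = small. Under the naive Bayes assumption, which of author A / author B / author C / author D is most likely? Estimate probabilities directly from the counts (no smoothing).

author A: (12/177) × (8/12) × (2/12) × (6/12) × (5/12) × (4/12) ≈ 0.000523122
author B: (54/177) × (18/54) × (11/54) × (8/54) × (8/54) × (28/54) ≈ 0.000235752
author C: (51/177) × (26/51) × (5/51) × (16/51) × (10/51) × (19/51) ≈ 0.000330037
author D: (60/177) × (25/60) × (18/60) × (35/60) × (36/60) × (20/60) ≈ 0.0049435
Highest score → author D.

author D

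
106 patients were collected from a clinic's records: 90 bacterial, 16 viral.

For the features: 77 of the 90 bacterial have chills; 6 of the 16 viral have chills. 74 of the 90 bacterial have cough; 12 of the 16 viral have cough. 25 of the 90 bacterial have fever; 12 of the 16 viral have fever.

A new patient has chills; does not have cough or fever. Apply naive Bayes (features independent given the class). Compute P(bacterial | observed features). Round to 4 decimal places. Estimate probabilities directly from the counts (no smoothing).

0.9635

bacterial: (90/106) × (77/90) × (16/90) × (65/90) ≈ 0.0932681
viral: (16/106) × (6/16) × (4/16) × (4/16) ≈ 0.00353774
P(bacterial | x) = 0.0932681 / 0.09680584 ≈ 0.9635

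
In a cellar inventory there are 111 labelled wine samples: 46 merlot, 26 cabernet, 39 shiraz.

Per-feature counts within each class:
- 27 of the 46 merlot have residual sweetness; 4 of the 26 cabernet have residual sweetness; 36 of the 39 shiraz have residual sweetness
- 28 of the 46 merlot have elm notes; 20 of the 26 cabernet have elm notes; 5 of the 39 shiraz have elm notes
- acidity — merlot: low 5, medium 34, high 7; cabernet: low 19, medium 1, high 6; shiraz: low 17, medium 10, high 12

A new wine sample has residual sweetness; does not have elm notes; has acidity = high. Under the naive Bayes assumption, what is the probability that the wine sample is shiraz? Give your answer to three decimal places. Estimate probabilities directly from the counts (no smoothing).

merlot: (46/111) × (27/46) × (18/46) × (7/46) ≈ 0.0144842
cabernet: (26/111) × (4/26) × (6/26) × (6/26) ≈ 0.00191908
shiraz: (39/111) × (36/39) × (34/39) × (12/39) ≈ 0.0869982
P(shiraz | x) = 0.0869982 / 0.10340148 ≈ 0.841

0.841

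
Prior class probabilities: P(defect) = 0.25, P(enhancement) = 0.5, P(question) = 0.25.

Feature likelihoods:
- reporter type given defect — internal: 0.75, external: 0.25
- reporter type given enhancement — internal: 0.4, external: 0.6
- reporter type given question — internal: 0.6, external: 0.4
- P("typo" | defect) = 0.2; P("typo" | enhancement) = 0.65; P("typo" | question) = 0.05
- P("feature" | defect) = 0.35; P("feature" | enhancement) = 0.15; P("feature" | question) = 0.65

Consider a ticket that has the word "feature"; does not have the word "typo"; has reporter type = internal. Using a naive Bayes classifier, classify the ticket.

question

defect: 0.25 × 0.75 × (1−0.2) × 0.35 = 0.0525
enhancement: 0.5 × 0.4 × (1−0.65) × 0.15 = 0.0105
question: 0.25 × 0.6 × (1−0.05) × 0.65 = 0.092625
Highest score → question.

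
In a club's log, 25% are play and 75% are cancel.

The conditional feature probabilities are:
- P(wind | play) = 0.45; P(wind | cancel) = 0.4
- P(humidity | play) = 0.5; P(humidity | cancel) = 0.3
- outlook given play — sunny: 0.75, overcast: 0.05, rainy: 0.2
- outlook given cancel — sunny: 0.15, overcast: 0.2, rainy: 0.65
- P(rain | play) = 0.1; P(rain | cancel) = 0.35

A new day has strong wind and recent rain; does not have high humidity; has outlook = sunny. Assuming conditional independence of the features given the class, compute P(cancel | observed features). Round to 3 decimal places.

0.723

play: 0.25 × 0.45 × (1−0.5) × 0.75 × 0.1 = 0.00421875
cancel: 0.75 × 0.4 × (1−0.3) × 0.15 × 0.35 = 0.011025
P(cancel | x) = 0.011025 / 0.01524375 ≈ 0.723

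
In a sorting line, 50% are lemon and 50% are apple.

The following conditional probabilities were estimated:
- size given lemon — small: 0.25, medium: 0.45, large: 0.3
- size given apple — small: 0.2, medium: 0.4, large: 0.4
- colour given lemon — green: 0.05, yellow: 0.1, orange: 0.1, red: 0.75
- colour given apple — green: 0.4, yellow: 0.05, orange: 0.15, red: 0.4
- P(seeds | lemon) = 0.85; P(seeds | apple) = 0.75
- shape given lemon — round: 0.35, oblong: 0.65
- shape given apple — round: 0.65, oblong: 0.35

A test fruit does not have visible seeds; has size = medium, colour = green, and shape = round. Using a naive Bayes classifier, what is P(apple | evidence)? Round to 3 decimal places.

lemon: 0.5 × 0.45 × 0.05 × (1−0.85) × 0.35 = 0.000590625
apple: 0.5 × 0.4 × 0.4 × (1−0.75) × 0.65 = 0.013
P(apple | x) = 0.013 / 0.013590625 ≈ 0.957

0.957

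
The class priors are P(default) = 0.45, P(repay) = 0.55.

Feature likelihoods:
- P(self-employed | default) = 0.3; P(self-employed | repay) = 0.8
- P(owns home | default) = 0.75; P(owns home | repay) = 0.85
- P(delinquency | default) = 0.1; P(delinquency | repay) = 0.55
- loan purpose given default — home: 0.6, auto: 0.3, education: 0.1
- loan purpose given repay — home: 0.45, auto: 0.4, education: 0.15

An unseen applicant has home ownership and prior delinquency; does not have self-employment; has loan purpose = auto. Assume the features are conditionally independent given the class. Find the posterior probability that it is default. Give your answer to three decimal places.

0.256

default: 0.45 × (1−0.3) × 0.75 × 0.1 × 0.3 = 0.0070875
repay: 0.55 × (1−0.8) × 0.85 × 0.55 × 0.4 = 0.02057
P(default | x) = 0.0070875 / 0.0276575 ≈ 0.256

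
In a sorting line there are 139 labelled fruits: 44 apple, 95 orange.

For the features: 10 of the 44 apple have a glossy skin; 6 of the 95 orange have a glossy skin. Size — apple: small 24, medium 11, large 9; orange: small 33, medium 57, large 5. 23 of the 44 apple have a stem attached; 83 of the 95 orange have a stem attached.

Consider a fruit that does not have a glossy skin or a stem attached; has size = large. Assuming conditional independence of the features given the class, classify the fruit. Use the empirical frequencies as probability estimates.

apple

apple: (44/139) × (34/44) × (9/44) × (21/44) ≈ 0.0238792
orange: (95/139) × (89/95) × (5/95) × (12/95) ≈ 0.00425676
Highest score → apple.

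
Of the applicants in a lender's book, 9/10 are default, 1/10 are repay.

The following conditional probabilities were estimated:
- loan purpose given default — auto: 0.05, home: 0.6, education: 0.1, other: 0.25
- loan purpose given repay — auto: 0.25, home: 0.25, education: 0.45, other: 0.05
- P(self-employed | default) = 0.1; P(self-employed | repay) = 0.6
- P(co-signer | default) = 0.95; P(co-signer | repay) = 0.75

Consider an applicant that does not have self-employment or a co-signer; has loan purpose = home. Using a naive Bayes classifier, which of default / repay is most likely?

default

default: 0.9 × 0.6 × (1−0.1) × (1−0.95) = 0.0243
repay: 0.1 × 0.25 × (1−0.6) × (1−0.75) = 0.0025
Highest score → default.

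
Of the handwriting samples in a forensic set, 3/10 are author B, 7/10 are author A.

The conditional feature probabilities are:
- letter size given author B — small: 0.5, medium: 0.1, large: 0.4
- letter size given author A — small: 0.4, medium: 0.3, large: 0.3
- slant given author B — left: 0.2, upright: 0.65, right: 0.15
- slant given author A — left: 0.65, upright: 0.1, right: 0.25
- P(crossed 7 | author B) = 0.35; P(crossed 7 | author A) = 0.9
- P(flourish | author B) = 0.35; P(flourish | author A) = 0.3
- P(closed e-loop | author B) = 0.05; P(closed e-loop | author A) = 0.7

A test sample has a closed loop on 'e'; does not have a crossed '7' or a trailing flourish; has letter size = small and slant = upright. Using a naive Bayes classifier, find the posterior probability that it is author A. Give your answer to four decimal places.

0.3998

author B: 0.3 × 0.5 × 0.65 × (1−0.35) × (1−0.35) × 0.05 = 0.0020596875
author A: 0.7 × 0.4 × 0.1 × (1−0.9) × (1−0.3) × 0.7 = 0.001372
P(author A | x) = 0.001372 / 0.0034316875 ≈ 0.3998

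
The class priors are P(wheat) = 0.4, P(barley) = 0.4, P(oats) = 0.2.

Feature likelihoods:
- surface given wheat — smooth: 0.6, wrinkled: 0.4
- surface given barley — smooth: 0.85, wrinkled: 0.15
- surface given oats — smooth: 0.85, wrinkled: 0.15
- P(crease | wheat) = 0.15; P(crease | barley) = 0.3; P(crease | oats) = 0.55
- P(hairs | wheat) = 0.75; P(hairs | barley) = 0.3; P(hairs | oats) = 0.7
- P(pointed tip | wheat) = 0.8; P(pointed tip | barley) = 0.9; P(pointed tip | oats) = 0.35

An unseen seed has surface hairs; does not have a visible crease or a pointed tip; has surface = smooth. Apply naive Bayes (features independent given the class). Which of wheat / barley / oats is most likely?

wheat: 0.4 × 0.6 × (1−0.15) × 0.75 × (1−0.8) = 0.0306
barley: 0.4 × 0.85 × (1−0.3) × 0.3 × (1−0.9) = 0.00714
oats: 0.2 × 0.85 × (1−0.55) × 0.7 × (1−0.35) = 0.0348075
Highest score → oats.

oats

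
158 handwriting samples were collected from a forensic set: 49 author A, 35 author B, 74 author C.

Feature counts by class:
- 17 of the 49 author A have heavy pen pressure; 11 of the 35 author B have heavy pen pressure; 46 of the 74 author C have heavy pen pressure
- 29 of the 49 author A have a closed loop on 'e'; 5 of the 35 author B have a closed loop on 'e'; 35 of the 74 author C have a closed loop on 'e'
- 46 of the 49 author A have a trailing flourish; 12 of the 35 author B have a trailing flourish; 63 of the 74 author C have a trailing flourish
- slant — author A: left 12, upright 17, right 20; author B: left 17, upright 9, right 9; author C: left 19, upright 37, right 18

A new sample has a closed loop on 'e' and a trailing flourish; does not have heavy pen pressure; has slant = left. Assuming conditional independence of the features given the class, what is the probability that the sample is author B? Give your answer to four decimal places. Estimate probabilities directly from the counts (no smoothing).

author A: (49/158) × (32/49) × (29/49) × (46/49) × (12/49) ≈ 0.0275576
author B: (35/158) × (24/35) × (5/35) × (12/35) × (17/35) ≈ 0.00361368
author C: (74/158) × (28/74) × (35/74) × (63/74) × (19/74) ≈ 0.0183218
P(author B | x) = 0.00361368 / 0.04949308 ≈ 0.0730

0.0730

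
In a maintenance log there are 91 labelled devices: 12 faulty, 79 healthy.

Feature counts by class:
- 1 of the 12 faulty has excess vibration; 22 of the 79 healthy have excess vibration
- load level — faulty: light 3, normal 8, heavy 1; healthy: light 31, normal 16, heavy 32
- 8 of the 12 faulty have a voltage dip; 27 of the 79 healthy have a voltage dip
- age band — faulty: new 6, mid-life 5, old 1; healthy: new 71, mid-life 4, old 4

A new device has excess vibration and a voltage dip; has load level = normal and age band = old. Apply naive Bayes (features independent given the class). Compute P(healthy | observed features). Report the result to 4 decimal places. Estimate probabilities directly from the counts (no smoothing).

0.6755

faulty: (12/91) × (1/12) × (8/12) × (8/12) × (1/12) ≈ 0.000407
healthy: (79/91) × (22/79) × (16/79) × (27/79) × (4/79) ≈ 0.000847313
P(healthy | x) = 0.000847313 / 0.001254313 ≈ 0.6755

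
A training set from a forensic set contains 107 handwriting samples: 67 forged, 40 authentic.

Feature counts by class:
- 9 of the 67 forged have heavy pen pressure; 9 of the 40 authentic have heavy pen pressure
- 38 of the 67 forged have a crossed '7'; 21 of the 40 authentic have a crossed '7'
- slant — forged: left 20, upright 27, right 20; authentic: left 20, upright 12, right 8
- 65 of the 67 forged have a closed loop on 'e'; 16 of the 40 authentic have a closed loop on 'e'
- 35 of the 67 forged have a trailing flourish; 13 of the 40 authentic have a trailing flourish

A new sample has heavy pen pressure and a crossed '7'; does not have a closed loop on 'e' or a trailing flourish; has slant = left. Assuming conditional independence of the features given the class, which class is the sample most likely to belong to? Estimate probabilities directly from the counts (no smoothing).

forged: (67/107) × (9/67) × (38/67) × (20/67) × (2/67) × (32/67) ≈ 0.000203027
authentic: (40/107) × (9/40) × (21/40) × (20/40) × (24/40) × (27/40) ≈ 0.00894217
Highest score → authentic.

authentic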